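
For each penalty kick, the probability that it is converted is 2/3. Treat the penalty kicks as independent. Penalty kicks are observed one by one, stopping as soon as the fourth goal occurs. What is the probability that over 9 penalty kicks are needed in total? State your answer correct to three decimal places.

0.042

Needing more than 9 penalty kicks ⇔ fewer than 4 successes in the first 9. With X ~ Binomial(9, 0.666667), P(Y > 9) = P(X ≤ 3).
  k=0: C(9,0)·0.666667^0·0.333333^9 = 0.00005
  k=1: C(9,1)·0.666667^1·0.333333^8 = 0.00091
  k=2: C(9,2)·0.666667^2·0.333333^7 = 0.00732
  k=3: C(9,3)·0.666667^3·0.333333^6 = 0.03414
P(X ≤ 3) = 0.04242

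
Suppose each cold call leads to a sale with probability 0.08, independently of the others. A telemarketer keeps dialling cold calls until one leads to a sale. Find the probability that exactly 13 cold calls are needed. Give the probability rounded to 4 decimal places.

Geometric (trials to first success), p = 0.08.
P(Y = 13) = (1−p)^12 · p = 0.36767 · 0.08 = 0.029413

0.0294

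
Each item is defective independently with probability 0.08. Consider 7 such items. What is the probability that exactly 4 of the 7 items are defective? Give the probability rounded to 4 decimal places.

0.0011

X ~ Binomial(n=7, p=0.08).
P(X=4) = C(7,4) · p^4 · (1−p)^3
= 35 · 4.096e-05 · 0.77869 = 0.001116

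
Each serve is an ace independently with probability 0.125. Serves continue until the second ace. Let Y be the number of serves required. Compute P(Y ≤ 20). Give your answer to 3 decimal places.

0.733

Finishing within 20 serves ⇔ at least 2 successes in the first 20. With X ~ Binomial(20, 0.125), P(Y ≤ 20) = 1 − P(X ≤ 1).
  k=0: C(20,0)·0.125^0·0.875^20 = 0.06921
  k=1: C(20,1)·0.125^1·0.875^19 = 0.19774
1 − 0.26695 = 0.73305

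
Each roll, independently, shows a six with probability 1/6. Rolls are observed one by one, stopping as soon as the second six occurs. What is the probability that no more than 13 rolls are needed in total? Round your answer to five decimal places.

0.66353

Finishing within 13 rolls ⇔ at least 2 successes in the first 13. With X ~ Binomial(13, 0.166667), P(Y ≤ 13) = 1 − P(X ≤ 1).
  k=0: C(13,0)·0.166667^0·0.833333^13 = 0.0934639
  k=1: C(13,1)·0.166667^1·0.833333^12 = 0.2430061
1 − 0.3364700 = 0.6635300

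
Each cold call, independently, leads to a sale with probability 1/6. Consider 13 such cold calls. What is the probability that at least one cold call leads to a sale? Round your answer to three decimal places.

0.907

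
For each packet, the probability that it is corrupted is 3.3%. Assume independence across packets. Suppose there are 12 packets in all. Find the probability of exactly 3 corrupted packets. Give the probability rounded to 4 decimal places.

0.0058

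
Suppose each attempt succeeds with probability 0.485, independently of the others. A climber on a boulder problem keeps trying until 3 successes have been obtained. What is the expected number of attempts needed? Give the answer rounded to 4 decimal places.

Y = total attempts until the third success; negative binomial with r=3, p=0.485.
E[Y] = r / p = 3 / 0.485 = 6.185567

6.1856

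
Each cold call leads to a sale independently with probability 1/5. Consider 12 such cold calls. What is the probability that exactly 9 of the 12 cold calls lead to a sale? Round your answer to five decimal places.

X ~ Binomial(n=12, p=0.20).
P(X=9) = C(12,9) · p^9 · (1−p)^3
= 220 · 5.12e-07 · 0.512 = 0.0000577

0.00006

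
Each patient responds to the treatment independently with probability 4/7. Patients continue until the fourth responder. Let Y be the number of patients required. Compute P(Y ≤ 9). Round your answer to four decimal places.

Finishing within 9 patients ⇔ at least 4 successes in the first 9. With X ~ Binomial(9, 0.571429), P(Y ≤ 9) = 1 − P(X ≤ 3).
  k=0: C(9,0)·0.571429^0·0.428571^9 = 0.000488
  k=1: C(9,1)·0.571429^1·0.428571^8 = 0.005853
  k=2: C(9,2)·0.571429^2·0.428571^7 = 0.031217
  k=3: C(9,3)·0.571429^3·0.428571^6 = 0.097119
1 − 0.134677 = 0.865323

0.8653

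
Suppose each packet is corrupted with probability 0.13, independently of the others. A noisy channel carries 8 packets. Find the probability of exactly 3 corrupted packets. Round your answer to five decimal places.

X ~ Binomial(n=8, p=0.13).
P(X=3) = C(8,3) · p^3 · (1−p)^5
= 56 · 0.002197 · 0.49842 = 0.0613217

0.06132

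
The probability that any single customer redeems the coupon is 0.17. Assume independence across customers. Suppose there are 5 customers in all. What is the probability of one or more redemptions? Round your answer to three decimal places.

0.606

P(at least one) = 1 − P(none) = 1 − (1 − 0.17)^5
= 1 − 0.39390 = 0.60610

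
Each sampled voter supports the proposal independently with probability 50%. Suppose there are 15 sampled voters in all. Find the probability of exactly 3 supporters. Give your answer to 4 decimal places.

0.0139

X ~ Binomial(n=15, p=0.50).
P(X=3) = C(15,3) · p^3 · (1−p)^12
= 455 · 0.125 · 0.00024414 = 0.013885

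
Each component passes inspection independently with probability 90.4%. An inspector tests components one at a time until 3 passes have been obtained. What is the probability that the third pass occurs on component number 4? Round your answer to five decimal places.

0.21276

Y = trial on which the third success occurs; negative binomial, r=3, p=0.904.
P(Y=4) = C(3,2) · p^3 · (1−p)^1
= 3 · 0.73876 · 0.096 = 0.2127638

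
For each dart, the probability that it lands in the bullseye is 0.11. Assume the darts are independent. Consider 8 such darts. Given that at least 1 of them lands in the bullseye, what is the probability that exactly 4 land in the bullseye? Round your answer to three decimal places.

X ~ Binomial(8, 0.11). Want P(X=4 | X≥1) = P(X=4) / P(X≥1).
P(X=4) = C(8,4)·0.11^4·0.89^4 = 0.00643
P(X≥1) = 1 − 0.39366 = 0.60634
Ratio = 0.00643 / 0.60634 = 0.01061

0.011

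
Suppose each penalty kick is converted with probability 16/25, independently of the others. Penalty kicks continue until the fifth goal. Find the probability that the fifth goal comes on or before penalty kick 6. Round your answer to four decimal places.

Finishing within 6 penalty kicks ⇔ at least 5 successes in the first 6. With X ~ Binomial(6, 0.64), P(Y ≤ 6) = 1 − P(X ≤ 4).
  k=0: C(6,0)·0.64^0·0.36^6 = 0.002177
  k=1: C(6,1)·0.64^1·0.36^5 = 0.023219
  k=2: C(6,2)·0.64^2·0.36^4 = 0.103196
  k=3: C(6,3)·0.64^3·0.36^3 = 0.244612
  k=4: C(6,4)·0.64^4·0.36^2 = 0.326149
1 − 0.699352 = 0.300648

0.3006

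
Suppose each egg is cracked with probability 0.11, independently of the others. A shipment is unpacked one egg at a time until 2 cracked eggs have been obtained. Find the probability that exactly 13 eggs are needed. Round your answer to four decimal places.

Y = trial on which the second success occurs; negative binomial, r=2, p=0.11.
P(Y=13) = C(12,1) · p^2 · (1−p)^11
= 12 · 0.0121 · 0.27752 = 0.040296

0.0403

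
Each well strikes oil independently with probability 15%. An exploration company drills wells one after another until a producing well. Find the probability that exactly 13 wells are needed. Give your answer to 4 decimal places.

0.0213

Geometric (trials to first success), p = 0.15.
P(Y = 13) = (1−p)^12 · p = 0.14224 · 0.15 = 0.021336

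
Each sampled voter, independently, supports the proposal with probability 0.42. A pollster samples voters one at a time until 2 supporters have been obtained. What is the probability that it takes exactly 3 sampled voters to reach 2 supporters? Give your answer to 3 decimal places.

0.205

Y = trial on which the second success occurs; negative binomial, r=2, p=0.42.
P(Y=3) = C(2,1) · p^2 · (1−p)^1
= 2 · 0.1764 · 0.58 = 0.20462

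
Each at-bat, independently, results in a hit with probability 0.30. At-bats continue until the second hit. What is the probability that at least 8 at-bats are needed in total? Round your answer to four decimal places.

Needing more than 7 at-bats ⇔ fewer than 2 successes in the first 7. With X ~ Binomial(7, 0.30), P(Y > 7) = P(X ≤ 1).
  k=0: C(7,0)·0.30^0·0.70^7 = 0.082354
  k=1: C(7,1)·0.30^1·0.70^6 = 0.247063
P(X ≤ 1) = 0.329417

0.3294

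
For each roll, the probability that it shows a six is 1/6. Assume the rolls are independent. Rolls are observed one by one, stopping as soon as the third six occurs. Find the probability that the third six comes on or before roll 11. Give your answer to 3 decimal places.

0.273

Finishing within 11 rolls ⇔ at least 3 successes in the first 11. With X ~ Binomial(11, 0.166667), P(Y ≤ 11) = 1 − P(X ≤ 2).
  k=0: C(11,0)·0.166667^0·0.833333^11 = 0.13459
  k=1: C(11,1)·0.166667^1·0.833333^10 = 0.29609
  k=2: C(11,2)·0.166667^2·0.833333^9 = 0.29609
1 − 0.72678 = 0.27322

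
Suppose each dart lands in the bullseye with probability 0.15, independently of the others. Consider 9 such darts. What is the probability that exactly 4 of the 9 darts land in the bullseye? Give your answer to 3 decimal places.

X ~ Binomial(n=9, p=0.15).
P(X=4) = C(9,4) · p^4 · (1−p)^5
= 126 · 0.00050625 · 0.44371 = 0.02830

0.028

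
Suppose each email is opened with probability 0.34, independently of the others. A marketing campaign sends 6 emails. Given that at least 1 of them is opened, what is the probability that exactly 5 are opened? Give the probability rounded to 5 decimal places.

X ~ Binomial(6, 0.34). Want P(X=5 | X≥1) = P(X=5) / P(X≥1).
P(X=5) = C(6,5)·0.34^5·0.66^1 = 0.0179924
P(X≥1) = 1 − 0.0826540 = 0.9173460
Ratio = 0.0179924 / 0.9173460 = 0.0196136

0.01961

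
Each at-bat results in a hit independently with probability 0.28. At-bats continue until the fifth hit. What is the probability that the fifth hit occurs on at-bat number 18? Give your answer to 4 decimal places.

Y = trial on which the fifth success occurs; negative binomial, r=5, p=0.28.
P(Y=18) = C(17,4) · p^5 · (1−p)^13
= 2380 · 0.001721 · 0.013974 = 0.057239

0.0572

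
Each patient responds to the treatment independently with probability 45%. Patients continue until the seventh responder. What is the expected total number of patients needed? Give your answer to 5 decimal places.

15.55556

Y = total patients until the seventh success; negative binomial with r=7, p=0.45.
E[Y] = r / p = 7 / 0.45 = 15.5555556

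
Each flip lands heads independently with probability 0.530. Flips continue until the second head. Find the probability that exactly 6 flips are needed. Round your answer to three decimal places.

Y = trial on which the second success occurs; negative binomial, r=2, p=0.53.
P(Y=6) = C(5,1) · p^2 · (1−p)^4
= 5 · 0.2809 · 0.048797 = 0.06854

0.069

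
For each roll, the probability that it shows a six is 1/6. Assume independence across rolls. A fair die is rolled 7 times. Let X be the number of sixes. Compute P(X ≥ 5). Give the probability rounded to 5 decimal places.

0.00200

X ~ Binomial(7, 0.166667); P(X ≥ 5) = Σ C(7,k) p^k (1−p)^(7−k) over k:
  k=5: C(7,5)·0.166667^5·0.833333^2 = 0.0018754
  k=6: C(7,6)·0.166667^6·0.833333^1 = 0.0001250
  k=7: C(7,7)·0.166667^7·0.833333^0 = 0.0000036
Total = 0.0020040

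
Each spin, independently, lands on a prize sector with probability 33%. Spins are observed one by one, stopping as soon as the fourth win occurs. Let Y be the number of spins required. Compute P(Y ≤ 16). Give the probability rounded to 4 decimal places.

Finishing within 16 spins ⇔ at least 4 successes in the first 16. With X ~ Binomial(16, 0.33), P(Y ≤ 16) = 1 − P(X ≤ 3).
  k=0: C(16,0)·0.33^0·0.67^16 = 0.001649
  k=1: C(16,1)·0.33^1·0.67^15 = 0.012994
  k=2: C(16,2)·0.33^2·0.67^14 = 0.048002
  k=3: C(16,3)·0.33^3·0.67^13 = 0.110332
1 − 0.172977 = 0.827023

0.8270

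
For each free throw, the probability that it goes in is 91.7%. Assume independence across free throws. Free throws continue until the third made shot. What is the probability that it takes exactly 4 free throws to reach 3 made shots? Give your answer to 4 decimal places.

0.1920

Y = trial on which the third success occurs; negative binomial, r=3, p=0.917.
P(Y=4) = C(3,2) · p^3 · (1−p)^1
= 3 · 0.7711 · 0.083 = 0.192003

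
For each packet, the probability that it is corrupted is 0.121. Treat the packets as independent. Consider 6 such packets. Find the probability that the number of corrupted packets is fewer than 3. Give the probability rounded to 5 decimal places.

X ~ Binomial(6, 0.121); P(X ≤ 2) = Σ C(6,k) p^k (1−p)^(6−k) over k:
  k=0: C(6,0)·0.121^0·0.879^6 = 0.4612467
  k=1: C(6,1)·0.121^1·0.879^5 = 0.3809614
  k=2: C(6,2)·0.121^2·0.879^4 = 0.1311045
Total = 0.9733126

0.97331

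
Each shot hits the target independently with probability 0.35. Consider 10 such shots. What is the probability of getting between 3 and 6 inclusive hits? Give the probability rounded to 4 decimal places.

0.7124

X ~ Binomial(10, 0.35); P(3 ≤ X ≤ 6) = Σ C(10,k) p^k (1−p)^(10−k) over k:
  k=3: C(10,3)·0.35^3·0.65^7 = 0.252220
  k=4: C(10,4)·0.35^4·0.65^6 = 0.237668
  k=5: C(10,5)·0.35^5·0.65^5 = 0.153570
  k=6: C(10,6)·0.35^6·0.65^4 = 0.068910
Total = 0.712368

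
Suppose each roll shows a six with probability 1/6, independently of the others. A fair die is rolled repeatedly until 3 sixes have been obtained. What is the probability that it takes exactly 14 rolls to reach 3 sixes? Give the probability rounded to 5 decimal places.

0.04860

Y = trial on which the third success occurs; negative binomial, r=3, p=0.166667.
P(Y=14) = C(13,2) · p^3 · (1−p)^11
= 78 · 0.0046296 · 0.13459 = 0.0486012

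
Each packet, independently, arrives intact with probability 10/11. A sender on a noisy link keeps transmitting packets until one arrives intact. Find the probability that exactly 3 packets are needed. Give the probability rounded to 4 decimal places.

0.0075

Geometric (trials to first success), p = 0.909091.
P(Y = 3) = (1−p)^2 · p = 0.0082645 · 0.909091 = 0.007513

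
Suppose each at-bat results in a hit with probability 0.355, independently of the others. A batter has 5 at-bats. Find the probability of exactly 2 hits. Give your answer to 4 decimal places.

X ~ Binomial(n=5, p=0.355).
P(X=2) = C(5,2) · p^2 · (1−p)^3
= 10 · 0.12602 · 0.26834 = 0.338171

0.3382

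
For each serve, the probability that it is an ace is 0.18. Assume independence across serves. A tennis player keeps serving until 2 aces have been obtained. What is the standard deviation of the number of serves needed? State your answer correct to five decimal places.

7.11458

Y = total serves until the second success; negative binomial with r=2, p=0.18.
SD(Y) = √[r(1−p)/p²] = √(50.6172840) = 7.1145825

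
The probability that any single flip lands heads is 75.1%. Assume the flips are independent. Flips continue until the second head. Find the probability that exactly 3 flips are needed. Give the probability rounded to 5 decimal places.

Y = trial on which the second success occurs; negative binomial, r=2, p=0.751.
P(Y=3) = C(2,1) · p^2 · (1−p)^1
= 2 · 0.564 · 0.249 = 0.2808725

0.28087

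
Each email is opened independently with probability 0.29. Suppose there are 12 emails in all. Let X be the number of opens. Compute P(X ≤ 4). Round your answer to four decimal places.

0.7496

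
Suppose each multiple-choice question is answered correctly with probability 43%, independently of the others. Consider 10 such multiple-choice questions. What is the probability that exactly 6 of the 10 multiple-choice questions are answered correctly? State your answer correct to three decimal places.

0.140

X ~ Binomial(n=10, p=0.43).
P(X=6) = C(10,6) · p^6 · (1−p)^4
= 210 · 0.0063214 · 0.10556 = 0.14013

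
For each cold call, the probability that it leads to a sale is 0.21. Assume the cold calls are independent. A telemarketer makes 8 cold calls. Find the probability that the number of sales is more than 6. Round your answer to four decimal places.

0.0001

X ~ Binomial(8, 0.21); P(X ≥ 7) = Σ C(8,k) p^k (1−p)^(8−k) over k:
  k=7: C(8,7)·0.21^7·0.79^1 = 0.000114
  k=8: C(8,8)·0.21^8·0.79^0 = 0.000004
Total = 0.000118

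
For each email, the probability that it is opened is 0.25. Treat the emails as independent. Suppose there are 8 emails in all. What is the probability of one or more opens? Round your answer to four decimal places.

0.8999

P(at least one) = 1 − P(none) = 1 − (1 − 0.25)^8
= 1 − 0.100113 = 0.899887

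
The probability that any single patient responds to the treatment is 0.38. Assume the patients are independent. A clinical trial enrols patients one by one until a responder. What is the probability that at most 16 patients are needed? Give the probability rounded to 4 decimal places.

0.9995

Y = number of patients to the first success; geometric, p = 0.38.
P(Y ≤ 16) = 1 − (1−p)^16 = 1 − 0.000477 = 0.999523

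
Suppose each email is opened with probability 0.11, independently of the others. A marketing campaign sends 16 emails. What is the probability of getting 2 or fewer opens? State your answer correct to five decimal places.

X ~ Binomial(16, 0.11); P(X ≤ 2) = Σ C(16,k) p^k (1−p)^(16−k) over k:
  k=0: C(16,0)·0.11^0·0.89^16 = 0.1549673
  k=1: C(16,1)·0.11^1·0.89^15 = 0.3064522
  k=2: C(16,2)·0.11^2·0.89^14 = 0.2840709
Total = 0.7454904

0.74549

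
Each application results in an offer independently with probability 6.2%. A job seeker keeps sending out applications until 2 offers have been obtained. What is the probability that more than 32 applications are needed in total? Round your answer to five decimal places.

Needing more than 32 applications ⇔ fewer than 2 successes in the first 32. With X ~ Binomial(32, 0.062), P(Y > 32) = P(X ≤ 1).
  k=0: C(32,0)·0.062^0·0.938^32 = 0.1289706
  k=1: C(32,1)·0.062^1·0.938^31 = 0.2727908
P(X ≤ 1) = 0.4017614

0.40176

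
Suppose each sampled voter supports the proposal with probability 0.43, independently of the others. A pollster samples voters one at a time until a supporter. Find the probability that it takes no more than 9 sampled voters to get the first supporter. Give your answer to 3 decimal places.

Y = number of sampled voters to the first success; geometric, p = 0.43.
P(Y ≤ 9) = 1 − (1−p)^9 = 1 − 0.00635 = 0.99365

0.994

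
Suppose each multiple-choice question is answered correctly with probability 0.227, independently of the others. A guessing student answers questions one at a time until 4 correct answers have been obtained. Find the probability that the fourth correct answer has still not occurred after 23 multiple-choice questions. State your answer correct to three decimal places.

0.199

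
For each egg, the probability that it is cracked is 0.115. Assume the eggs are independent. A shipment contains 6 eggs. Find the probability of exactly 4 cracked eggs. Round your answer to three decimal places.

0.002

X ~ Binomial(n=6, p=0.115).
P(X=4) = C(6,4) · p^4 · (1−p)^2
= 15 · 0.0001749 · 0.78322 = 0.00205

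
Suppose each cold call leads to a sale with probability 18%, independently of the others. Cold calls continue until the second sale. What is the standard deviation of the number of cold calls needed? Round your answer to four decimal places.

7.1146

Y = total cold calls until the second success; negative binomial with r=2, p=0.18.
SD(Y) = √[r(1−p)/p²] = √(50.617284) = 7.114582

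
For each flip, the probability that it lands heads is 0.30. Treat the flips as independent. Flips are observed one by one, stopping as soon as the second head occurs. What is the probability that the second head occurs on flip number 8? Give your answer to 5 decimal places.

0.07412

Y = trial on which the second success occurs; negative binomial, r=2, p=0.30.
P(Y=8) = C(7,1) · p^2 · (1−p)^6
= 7 · 0.09 · 0.11765 = 0.0741189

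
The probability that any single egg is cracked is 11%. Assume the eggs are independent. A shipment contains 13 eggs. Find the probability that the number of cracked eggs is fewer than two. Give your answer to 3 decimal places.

0.573

X ~ Binomial(13, 0.11); P(X ≤ 1) = Σ C(13,k) p^k (1−p)^(13−k) over k:
  k=0: C(13,0)·0.11^0·0.89^13 = 0.21982
  k=1: C(13,1)·0.11^1·0.89^12 = 0.35320
Total = 0.57302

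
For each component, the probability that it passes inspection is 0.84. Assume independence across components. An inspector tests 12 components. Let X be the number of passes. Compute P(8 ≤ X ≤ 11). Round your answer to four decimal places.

X ~ Binomial(12, 0.84); P(8 ≤ X ≤ 11) = Σ C(12,k) p^k (1−p)^(12−k) over k:
  k=8: C(12,8)·0.84^8·0.16^4 = 0.080412
  k=9: C(12,9)·0.84^9·0.16^3 = 0.187627
  k=10: C(12,10)·0.84^10·0.16^2 = 0.295513
  k=11: C(12,11)·0.84^11·0.16^1 = 0.282081
Total = 0.845633

0.8456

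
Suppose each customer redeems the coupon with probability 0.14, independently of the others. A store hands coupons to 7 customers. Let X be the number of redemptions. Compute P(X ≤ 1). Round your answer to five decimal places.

0.74440

X ~ Binomial(7, 0.14); P(X ≤ 1) = Σ C(7,k) p^k (1−p)^(7−k) over k:
  k=0: C(7,0)·0.14^0·0.86^7 = 0.3479278
  k=1: C(7,1)·0.14^1·0.86^6 = 0.3964759
Total = 0.7444037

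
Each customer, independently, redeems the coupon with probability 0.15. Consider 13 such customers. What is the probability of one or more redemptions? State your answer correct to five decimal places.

P(at least one) = 1 − P(none) = 1 − (1 − 0.15)^13
= 1 − 0.1209055 = 0.8790945

0.87909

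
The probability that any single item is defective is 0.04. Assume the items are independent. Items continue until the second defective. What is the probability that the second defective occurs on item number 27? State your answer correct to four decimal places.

0.0150

Y = trial on which the second success occurs; negative binomial, r=2, p=0.04.
P(Y=27) = C(26,1) · p^2 · (1−p)^25
= 26 · 0.0016 · 0.3604 = 0.014993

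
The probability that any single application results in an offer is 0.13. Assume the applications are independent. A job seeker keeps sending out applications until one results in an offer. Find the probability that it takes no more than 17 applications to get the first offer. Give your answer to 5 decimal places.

Y = number of applications to the first success; geometric, p = 0.13.
P(Y ≤ 17) = 1 − (1−p)^17 = 1 − 0.0937189 = 0.9062811

0.90628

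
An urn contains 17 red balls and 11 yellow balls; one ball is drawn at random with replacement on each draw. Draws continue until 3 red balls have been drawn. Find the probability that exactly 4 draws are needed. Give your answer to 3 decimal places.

0.264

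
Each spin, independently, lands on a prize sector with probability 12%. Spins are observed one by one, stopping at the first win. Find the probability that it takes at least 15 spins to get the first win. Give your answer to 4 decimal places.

0.1670

Y = number of spins to the first success; geometric, p = 0.12.
P(Y > 14) = P(first 14 all fail) = (1−p)^14 = 0.167016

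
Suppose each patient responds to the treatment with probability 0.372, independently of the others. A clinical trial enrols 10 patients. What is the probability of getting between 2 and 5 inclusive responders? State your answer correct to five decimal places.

X ~ Binomial(10, 0.372); P(2 ≤ X ≤ 5) = Σ C(10,k) p^k (1−p)^(10−k) over k:
  k=2: C(10,2)·0.372^2·0.628^8 = 0.1506522
  k=3: C(10,3)·0.372^3·0.628^7 = 0.2379729
  k=4: C(10,4)·0.372^4·0.628^6 = 0.2466885
  k=5: C(10,5)·0.372^5·0.628^5 = 0.1753531
Total = 0.8106668

0.81067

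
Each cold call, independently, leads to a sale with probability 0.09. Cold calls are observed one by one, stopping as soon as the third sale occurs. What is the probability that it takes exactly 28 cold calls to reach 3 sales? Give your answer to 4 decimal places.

Y = trial on which the third success occurs; negative binomial, r=3, p=0.09.
P(Y=28) = C(27,2) · p^3 · (1−p)^25
= 351 · 0.000729 · 0.094631 = 0.024214

0.0242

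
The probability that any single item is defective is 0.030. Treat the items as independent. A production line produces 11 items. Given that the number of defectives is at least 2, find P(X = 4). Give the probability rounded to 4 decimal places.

X ~ Binomial(11, 0.03). Want P(X=4 | X≥2) = P(X=4) / P(X≥2).
P(X=4) = C(11,4)·0.03^4·0.97^7 = 0.000216
P(X≥2) = 1 − 0.715301 − 0.243350 = 0.041349
Ratio = 0.000216 / 0.041349 = 0.005223

0.0052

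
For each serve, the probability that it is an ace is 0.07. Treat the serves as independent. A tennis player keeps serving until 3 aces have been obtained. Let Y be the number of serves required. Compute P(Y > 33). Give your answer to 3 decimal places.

0.590

Needing more than 33 serves ⇔ fewer than 3 successes in the first 33. With X ~ Binomial(33, 0.07), P(Y > 33) = P(X ≤ 2).
  k=0: C(33,0)·0.07^0·0.93^33 = 0.09119
  k=1: C(33,1)·0.07^1·0.93^32 = 0.22650
  k=2: C(33,2)·0.07^2·0.93^31 = 0.27277
P(X ≤ 2) = 0.59046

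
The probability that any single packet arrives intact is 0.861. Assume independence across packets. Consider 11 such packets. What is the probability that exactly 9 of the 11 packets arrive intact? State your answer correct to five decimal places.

0.27633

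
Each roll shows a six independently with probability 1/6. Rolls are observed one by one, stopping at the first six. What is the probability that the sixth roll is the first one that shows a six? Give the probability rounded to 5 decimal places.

0.06698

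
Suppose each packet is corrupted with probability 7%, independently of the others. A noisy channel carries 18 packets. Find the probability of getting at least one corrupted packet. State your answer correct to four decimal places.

P(at least one) = 1 − P(none) = 1 − (1 − 0.07)^18
= 1 − 0.270828 = 0.729172

0.7292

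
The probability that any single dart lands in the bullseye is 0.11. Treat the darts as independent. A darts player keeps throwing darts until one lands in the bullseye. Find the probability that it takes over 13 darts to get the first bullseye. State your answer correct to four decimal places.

Y = number of darts to the first success; geometric, p = 0.11.
P(Y > 13) = P(first 13 all fail) = (1−p)^13 = 0.219821

0.2198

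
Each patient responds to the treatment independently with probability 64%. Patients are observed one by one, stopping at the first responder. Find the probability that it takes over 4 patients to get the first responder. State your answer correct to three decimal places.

Y = number of patients to the first success; geometric, p = 0.64.
P(Y > 4) = P(first 4 all fail) = (1−p)^4 = 0.01680

0.017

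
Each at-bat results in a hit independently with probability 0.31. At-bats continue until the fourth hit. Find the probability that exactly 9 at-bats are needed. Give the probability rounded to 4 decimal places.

Y = trial on which the fourth success occurs; negative binomial, r=4, p=0.31.
P(Y=9) = C(8,3) · p^4 · (1−p)^5
= 56 · 0.0092352 · 0.1564 = 0.080887

0.0809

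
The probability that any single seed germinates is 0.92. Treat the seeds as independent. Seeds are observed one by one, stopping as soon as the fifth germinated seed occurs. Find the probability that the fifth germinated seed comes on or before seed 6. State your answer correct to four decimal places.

Finishing within 6 seeds ⇔ at least 5 successes in the first 6. With X ~ Binomial(6, 0.92), P(Y ≤ 6) = 1 − P(X ≤ 4).
  k=0: C(6,0)·0.92^0·0.08^6 = 0.000000
  k=1: C(6,1)·0.92^1·0.08^5 = 0.000018
  k=2: C(6,2)·0.92^2·0.08^4 = 0.000520
  k=3: C(6,3)·0.92^3·0.08^3 = 0.007974
  k=4: C(6,4)·0.92^4·0.08^2 = 0.068774
1 − 0.077286 = 0.922714

0.9227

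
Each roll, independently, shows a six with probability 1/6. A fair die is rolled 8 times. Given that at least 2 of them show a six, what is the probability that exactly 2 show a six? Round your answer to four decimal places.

0.6589

X ~ Binomial(8, 0.166667). Want P(X=2 | X≥2) = P(X=2) / P(X≥2).
P(X=2) = C(8,2)·0.166667^2·0.833333^6 = 0.260476
P(X≥2) = 1 − 0.232568 − 0.372109 = 0.395323
Ratio = 0.260476 / 0.395323 = 0.658894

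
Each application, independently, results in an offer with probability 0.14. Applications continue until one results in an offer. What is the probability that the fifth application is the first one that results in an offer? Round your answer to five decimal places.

0.07658

Geometric (trials to first success), p = 0.14.
P(Y = 5) = (1−p)^4 · p = 0.54701 · 0.14 = 0.0765811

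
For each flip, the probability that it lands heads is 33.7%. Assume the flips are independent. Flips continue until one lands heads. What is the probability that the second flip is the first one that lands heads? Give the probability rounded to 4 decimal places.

0.2234

Geometric (trials to first success), p = 0.337.
P(Y = 2) = (1−p)^1 · p = 0.663 · 0.337 = 0.223431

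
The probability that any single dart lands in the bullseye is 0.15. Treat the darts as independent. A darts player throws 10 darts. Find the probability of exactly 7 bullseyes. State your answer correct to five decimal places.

0.00013

X ~ Binomial(n=10, p=0.15).
P(X=7) = C(10,7) · p^7 · (1−p)^3
= 120 · 1.7086e-06 · 0.61413 = 0.0001259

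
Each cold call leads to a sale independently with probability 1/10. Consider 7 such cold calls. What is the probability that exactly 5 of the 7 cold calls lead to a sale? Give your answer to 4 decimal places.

X ~ Binomial(n=7, p=0.10).
P(X=5) = C(7,5) · p^5 · (1−p)^2
= 21 · 1e-05 · 0.81 = 0.000170

0.0002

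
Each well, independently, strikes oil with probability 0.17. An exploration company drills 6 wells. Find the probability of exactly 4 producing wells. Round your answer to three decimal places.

X ~ Binomial(n=6, p=0.17).
P(X=4) = C(6,4) · p^4 · (1−p)^2
= 15 · 0.00083521 · 0.6889 = 0.00863

0.009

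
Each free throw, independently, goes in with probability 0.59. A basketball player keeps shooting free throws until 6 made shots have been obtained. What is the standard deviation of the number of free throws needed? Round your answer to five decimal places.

Y = total free throws until the sixth success; negative binomial with r=6, p=0.59.
SD(Y) = √[r(1−p)/p²] = √(7.0669348) = 2.6583707

2.65837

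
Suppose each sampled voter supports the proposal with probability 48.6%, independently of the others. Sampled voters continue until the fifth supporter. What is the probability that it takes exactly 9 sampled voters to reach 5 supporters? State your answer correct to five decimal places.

0.13247

Y = trial on which the fifth success occurs; negative binomial, r=5, p=0.486.
P(Y=9) = C(8,4) · p^5 · (1−p)^4
= 70 · 0.027113 · 0.0698 = 0.1324744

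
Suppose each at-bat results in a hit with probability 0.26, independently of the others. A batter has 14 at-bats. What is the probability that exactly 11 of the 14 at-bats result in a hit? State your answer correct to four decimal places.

0.0001

X ~ Binomial(n=14, p=0.26).
P(X=11) = C(14,11) · p^11 · (1−p)^3
= 364 · 3.6703e-07 · 0.40522 = 0.000054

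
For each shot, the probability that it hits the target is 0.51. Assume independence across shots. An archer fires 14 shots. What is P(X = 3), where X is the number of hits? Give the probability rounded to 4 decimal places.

X ~ Binomial(n=14, p=0.51).
P(X=3) = C(14,3) · p^3 · (1−p)^11
= 364 · 0.13265 · 0.00039098 = 0.018879

0.0189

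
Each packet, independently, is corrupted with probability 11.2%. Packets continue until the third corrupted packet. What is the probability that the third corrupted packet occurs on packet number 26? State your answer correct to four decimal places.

Y = trial on which the third success occurs; negative binomial, r=3, p=0.112.
P(Y=26) = C(25,2) · p^3 · (1−p)^23
= 300 · 0.0014049 · 0.065088 = 0.027433

0.0274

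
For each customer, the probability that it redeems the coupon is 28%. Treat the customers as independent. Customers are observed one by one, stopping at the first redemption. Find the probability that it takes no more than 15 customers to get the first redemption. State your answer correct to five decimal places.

0.99276

Y = number of customers to the first success; geometric, p = 0.28.
P(Y ≤ 15) = 1 − (1−p)^15 = 1 − 0.0072442 = 0.9927558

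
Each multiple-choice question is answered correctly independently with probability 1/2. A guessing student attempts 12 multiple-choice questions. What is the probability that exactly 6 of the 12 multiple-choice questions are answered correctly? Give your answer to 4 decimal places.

X ~ Binomial(n=12, p=0.50).
P(X=6) = C(12,6) · p^6 · (1−p)^6
= 924 · 0.015625 · 0.015625 = 0.225586

0.2256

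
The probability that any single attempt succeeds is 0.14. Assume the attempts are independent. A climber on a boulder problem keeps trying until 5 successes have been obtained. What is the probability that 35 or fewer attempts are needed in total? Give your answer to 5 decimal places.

0.55401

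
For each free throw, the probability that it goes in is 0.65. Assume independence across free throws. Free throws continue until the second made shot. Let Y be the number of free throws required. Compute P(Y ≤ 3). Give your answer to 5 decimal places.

0.71825

Finishing within 3 free throws ⇔ at least 2 successes in the first 3. With X ~ Binomial(3, 0.65), P(Y ≤ 3) = 1 − P(X ≤ 1).
  k=0: C(3,0)·0.65^0·0.35^3 = 0.0428750
  k=1: C(3,1)·0.65^1·0.35^2 = 0.2388750
1 − 0.2817500 = 0.7182500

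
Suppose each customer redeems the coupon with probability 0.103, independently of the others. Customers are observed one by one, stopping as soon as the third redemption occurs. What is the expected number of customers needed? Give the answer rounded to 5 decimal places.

Y = total customers until the third success; negative binomial with r=3, p=0.103.
E[Y] = r / p = 3 / 0.103 = 29.1262136

29.12621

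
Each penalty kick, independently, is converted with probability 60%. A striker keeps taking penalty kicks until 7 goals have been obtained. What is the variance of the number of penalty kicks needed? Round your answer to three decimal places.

Y = total penalty kicks until the seventh success; negative binomial with r=7, p=0.60.
Var(Y) = r(1−p)/p² = 7·0.40 / 0.60² = 7.77778

7.778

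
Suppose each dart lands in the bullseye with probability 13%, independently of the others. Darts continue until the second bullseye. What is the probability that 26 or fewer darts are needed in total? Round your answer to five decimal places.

Finishing within 26 darts ⇔ at least 2 successes in the first 26. With X ~ Binomial(26, 0.13), P(Y ≤ 26) = 1 − P(X ≤ 1).
  k=0: C(26,0)·0.13^0·0.87^26 = 0.0267609
  k=1: C(26,1)·0.13^1·0.87^25 = 0.1039676
1 − 0.1307285 = 0.8692715

0.86927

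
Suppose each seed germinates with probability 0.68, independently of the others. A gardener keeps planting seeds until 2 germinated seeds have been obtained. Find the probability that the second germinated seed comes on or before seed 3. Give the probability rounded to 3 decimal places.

Finishing within 3 seeds ⇔ at least 2 successes in the first 3. With X ~ Binomial(3, 0.68), P(Y ≤ 3) = 1 − P(X ≤ 1).
  k=0: C(3,0)·0.68^0·0.32^3 = 0.03277
  k=1: C(3,1)·0.68^1·0.32^2 = 0.20890
1 − 0.24166 = 0.75834

0.758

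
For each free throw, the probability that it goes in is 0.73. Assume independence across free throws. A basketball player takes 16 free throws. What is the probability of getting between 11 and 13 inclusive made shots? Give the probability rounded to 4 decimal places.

0.6024

X ~ Binomial(16, 0.73); P(11 ≤ X ≤ 13) = Σ C(16,k) p^k (1−p)^(16−k) over k:
  k=11: C(16,11)·0.73^11·0.27^5 = 0.196631
  k=12: C(16,12)·0.73^12·0.27^4 = 0.221514
  k=13: C(16,13)·0.73^13·0.27^3 = 0.184279
Total = 0.602424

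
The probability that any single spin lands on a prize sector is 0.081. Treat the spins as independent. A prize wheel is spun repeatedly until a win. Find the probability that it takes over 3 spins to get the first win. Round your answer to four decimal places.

Y = number of spins to the first success; geometric, p = 0.081.
P(Y > 3) = P(first 3 all fail) = (1−p)^3 = 0.776152

0.7762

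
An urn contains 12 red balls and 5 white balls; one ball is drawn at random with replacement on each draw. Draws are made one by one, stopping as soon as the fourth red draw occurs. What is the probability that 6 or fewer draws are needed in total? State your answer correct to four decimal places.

Finishing within 6 draws ⇔ at least 4 successes in the first 6. With X ~ Binomial(6, 0.705882), P(Y ≤ 6) = 1 − P(X ≤ 3).
  k=0: C(6,0)·0.705882^0·0.294118^6 = 0.000647
  k=1: C(6,1)·0.705882^1·0.294118^5 = 0.009322
  k=2: C(6,2)·0.705882^2·0.294118^4 = 0.055929
  k=3: C(6,3)·0.705882^3·0.294118^3 = 0.178974
1 − 0.244872 = 0.755128

0.7551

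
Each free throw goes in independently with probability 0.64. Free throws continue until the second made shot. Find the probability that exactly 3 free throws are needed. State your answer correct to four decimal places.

0.2949

Y = trial on which the second success occurs; negative binomial, r=2, p=0.64.
P(Y=3) = C(2,1) · p^2 · (1−p)^1
= 2 · 0.4096 · 0.36 = 0.294912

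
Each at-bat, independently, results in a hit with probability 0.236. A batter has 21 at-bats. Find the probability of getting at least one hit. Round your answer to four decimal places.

P(at least one) = 1 − P(none) = 1 − (1 − 0.236)^21
= 1 − 0.003507 = 0.996493

0.9965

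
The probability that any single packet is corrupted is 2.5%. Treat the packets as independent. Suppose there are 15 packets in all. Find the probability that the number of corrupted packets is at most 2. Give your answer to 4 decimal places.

X ~ Binomial(15, 0.025); P(X ≤ 2) = Σ C(15,k) p^k (1−p)^(15−k) over k:
  k=0: C(15,0)·0.025^0·0.975^15 = 0.684021
  k=1: C(15,1)·0.025^1·0.975^14 = 0.263085
  k=2: C(15,2)·0.025^2·0.975^13 = 0.047220
Total = 0.994326

0.9943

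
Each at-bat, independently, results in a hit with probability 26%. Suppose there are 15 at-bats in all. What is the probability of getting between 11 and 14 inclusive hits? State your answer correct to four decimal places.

X ~ Binomial(15, 0.26); P(11 ≤ X ≤ 14) = Σ C(15,k) p^k (1−p)^(15−k) over k:
  k=11: C(15,11)·0.26^11·0.74^4 = 0.000150
  k=12: C(15,12)·0.26^12·0.74^3 = 0.000018
  k=13: C(15,13)·0.26^13·0.74^2 = 0.000001
  k=14: C(15,14)·0.26^14·0.74^1 = 0.000000
Total = 0.000169

0.0002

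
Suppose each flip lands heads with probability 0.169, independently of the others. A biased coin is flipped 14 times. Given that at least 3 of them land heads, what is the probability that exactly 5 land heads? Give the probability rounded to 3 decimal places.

0.121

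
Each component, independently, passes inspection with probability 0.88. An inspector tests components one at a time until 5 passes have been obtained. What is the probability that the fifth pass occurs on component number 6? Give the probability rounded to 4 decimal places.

0.3166

Y = trial on which the fifth success occurs; negative binomial, r=5, p=0.88.
P(Y=6) = C(5,4) · p^5 · (1−p)^1
= 5 · 0.52773 · 0.12 = 0.316639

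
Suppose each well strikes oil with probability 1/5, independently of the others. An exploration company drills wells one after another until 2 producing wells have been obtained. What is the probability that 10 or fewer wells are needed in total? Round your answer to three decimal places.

Finishing within 10 wells ⇔ at least 2 successes in the first 10. With X ~ Binomial(10, 0.20), P(Y ≤ 10) = 1 − P(X ≤ 1).
  k=0: C(10,0)·0.20^0·0.80^10 = 0.10737
  k=1: C(10,1)·0.20^1·0.80^9 = 0.26844
1 − 0.37581 = 0.62419

0.624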